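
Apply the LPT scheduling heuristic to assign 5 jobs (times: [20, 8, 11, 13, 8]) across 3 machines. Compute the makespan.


Sort jobs in decreasing order (LPT): [20, 13, 11, 8, 8]
Assign each job to the least loaded machine:
  Machine 1: jobs [20], load = 20
  Machine 2: jobs [13, 8], load = 21
  Machine 3: jobs [11, 8], load = 19
Makespan = max load = 21

21


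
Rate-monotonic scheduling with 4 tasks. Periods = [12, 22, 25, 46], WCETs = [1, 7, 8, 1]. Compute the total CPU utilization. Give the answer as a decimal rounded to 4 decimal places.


Compute individual utilizations (exact fractions):
  Task 1: C/T = 1/12 (approx. 0.0833)
  Task 2: C/T = 7/22 (approx. 0.3182)
  Task 3: C/T = 8/25 (approx. 0.32)
  Task 4: C/T = 1/46 (approx. 0.0217)
Total utilization U = 1/12 + 7/22 + 8/25 + 1/46 = 56413/75900
Rounded to 4 decimal places: U = 0.7433
RM (Liu & Layland) bound for 4 tasks = 0.756828; compare with U = 56413/75900 (approx. 0.743254)
U <= bound, so schedulable by RM sufficient condition.

0.7433


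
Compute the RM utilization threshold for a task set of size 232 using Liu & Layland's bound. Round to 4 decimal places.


Compute 2^(1/232) = 1.0029921710
Subtract 1: 1.0029921710 - 1 = 0.0029921710
Multiply by n: 232 * 0.0029921710 = 0.6941836720
Round to 4 dp: 0.6942

0.6942


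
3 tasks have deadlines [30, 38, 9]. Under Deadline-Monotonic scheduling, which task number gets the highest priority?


Sort tasks by relative deadline (ascending):
  Task 3: deadline = 9
  Task 1: deadline = 30
  Task 2: deadline = 38
Priority order (highest first): [3, 1, 2]
Highest priority task = 3

3


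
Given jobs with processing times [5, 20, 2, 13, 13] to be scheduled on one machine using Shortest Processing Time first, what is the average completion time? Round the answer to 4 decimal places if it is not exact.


Sort jobs by processing time (SPT order): [2, 5, 13, 13, 20]
Compute completion times sequentially:
  Job 1: processing = 2, completes at 2
  Job 2: processing = 5, completes at 7
  Job 3: processing = 13, completes at 20
  Job 4: processing = 13, completes at 33
  Job 5: processing = 20, completes at 53
Sum of completion times = 115
Average completion time = 115/5 = 23.0

23.0


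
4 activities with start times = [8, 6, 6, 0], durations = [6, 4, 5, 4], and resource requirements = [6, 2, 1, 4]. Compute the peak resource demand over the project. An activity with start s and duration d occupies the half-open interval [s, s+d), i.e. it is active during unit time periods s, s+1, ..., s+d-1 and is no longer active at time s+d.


Each activity i is active on [start_i, start_i + duration_i).
Compute total resource usage per time slot:
  t=0: active resources = [4], total = 4
  t=1: active resources = [4], total = 4
  t=2: active resources = [4], total = 4
  t=3: active resources = [4], total = 4
  t=4: active resources = [], total = 0
  t=5: active resources = [], total = 0
  t=6: active resources = [2, 1], total = 3
  t=7: active resources = [2, 1], total = 3
  t=8: active resources = [6, 2, 1], total = 9
  t=9: active resources = [6, 2, 1], total = 9
  t=10: active resources = [6, 1], total = 7
  t=11: active resources = [6], total = 6
  t=12: active resources = [6], total = 6
  t=13: active resources = [6], total = 6
Peak resource demand = 9

9


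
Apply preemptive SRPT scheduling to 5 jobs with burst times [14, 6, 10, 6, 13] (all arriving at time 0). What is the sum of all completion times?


Since all jobs arrive at t=0, SRPT equals SPT ordering.
SPT order: [6, 6, 10, 13, 14]
Completion times:
  Job 1: p=6, C=6
  Job 2: p=6, C=12
  Job 3: p=10, C=22
  Job 4: p=13, C=35
  Job 5: p=14, C=49
Total completion time = 6 + 12 + 22 + 35 + 49 = 124

124


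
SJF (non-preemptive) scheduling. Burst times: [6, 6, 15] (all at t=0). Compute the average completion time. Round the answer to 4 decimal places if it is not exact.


SJF order (ascending): [6, 6, 15]
Completion times:
  Job 1: burst=6, C=6
  Job 2: burst=6, C=12
  Job 3: burst=15, C=27
Average completion = 45/3 = 15.0

15.0


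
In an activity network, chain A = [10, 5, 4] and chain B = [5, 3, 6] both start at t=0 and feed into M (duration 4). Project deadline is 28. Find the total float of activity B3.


Forward pass: ES(B3) = sum of predecessors on chain B = 8
EF = ES + duration = 8 + 6 = 14
Backward pass: LF(M) = deadline = 28; LS(M) = 28 - 4 = 24
LF(B3) = LS(M) - sum(successors on chain B) = 24 - 0 = 24
LS = LF - duration = 24 - 6 = 18
Total float = LS - ES = 18 - 8 = 10

10


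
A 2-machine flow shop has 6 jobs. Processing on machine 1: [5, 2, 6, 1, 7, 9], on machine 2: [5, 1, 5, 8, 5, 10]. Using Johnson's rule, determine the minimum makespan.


Apply Johnson's rule:
  Group 1 (a <= b): [(4, 1, 8), (1, 5, 5), (6, 9, 10)]
  Group 2 (a > b): [(3, 6, 5), (5, 7, 5), (2, 2, 1)]
Optimal job order: [4, 1, 6, 3, 5, 2]
Schedule:
  Job 4: M1 done at 1, M2 done at 9
  Job 1: M1 done at 6, M2 done at 14
  Job 6: M1 done at 15, M2 done at 25
  Job 3: M1 done at 21, M2 done at 30
  Job 5: M1 done at 28, M2 done at 35
  Job 2: M1 done at 30, M2 done at 36
Makespan = 36

36


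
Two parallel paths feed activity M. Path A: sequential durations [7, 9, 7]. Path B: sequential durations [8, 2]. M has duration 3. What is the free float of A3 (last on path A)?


ES(A3) = sum of predecessors on chain A = 16
EF(A3) = ES + duration = 16 + 7 = 23
Successor of A3 is M. ES(M) = max(sum(A), sum(B)) = max(23, 10) = 23
Free float = ES(successor) - EF(current) = 23 - 23 = 0

0


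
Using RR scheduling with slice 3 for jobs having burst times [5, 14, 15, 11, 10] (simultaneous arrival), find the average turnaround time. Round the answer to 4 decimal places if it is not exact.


Time quantum = 3
Execution trace:
  J1 runs 3 units, time = 3
  J2 runs 3 units, time = 6
  J3 runs 3 units, time = 9
  J4 runs 3 units, time = 12
  J5 runs 3 units, time = 15
  J1 runs 2 units, time = 17
  J2 runs 3 units, time = 20
  J3 runs 3 units, time = 23
  J4 runs 3 units, time = 26
  J5 runs 3 units, time = 29
  J2 runs 3 units, time = 32
  J3 runs 3 units, time = 35
  J4 runs 3 units, time = 38
  J5 runs 3 units, time = 41
  J2 runs 3 units, time = 44
  J3 runs 3 units, time = 47
  J4 runs 2 units, time = 49
  J5 runs 1 units, time = 50
  J2 runs 2 units, time = 52
  J3 runs 3 units, time = 55
Finish times: [17, 52, 55, 49, 50]
Average turnaround = 223/5 = 44.6

44.6


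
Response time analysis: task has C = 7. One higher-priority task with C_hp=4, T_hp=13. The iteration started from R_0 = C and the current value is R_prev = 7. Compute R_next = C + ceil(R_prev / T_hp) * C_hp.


R_next = C + ceil(R_prev / T_hp) * C_hp
ceil(7 / 13) = ceil(0.5385) = 1
Interference = 1 * 4 = 4
R_next = 7 + 4 = 11

11


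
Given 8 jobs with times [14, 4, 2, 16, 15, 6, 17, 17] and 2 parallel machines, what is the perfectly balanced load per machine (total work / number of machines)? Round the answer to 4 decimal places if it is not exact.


Total processing time = 14 + 4 + 2 + 16 + 15 + 6 + 17 + 17 = 91
Number of machines = 2
Ideal balanced load = 91 / 2 = 45.5

45.5


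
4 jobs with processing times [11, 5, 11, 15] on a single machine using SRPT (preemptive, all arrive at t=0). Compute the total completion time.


Since all jobs arrive at t=0, SRPT equals SPT ordering.
SPT order: [5, 11, 11, 15]
Completion times:
  Job 1: p=5, C=5
  Job 2: p=11, C=16
  Job 3: p=11, C=27
  Job 4: p=15, C=42
Total completion time = 5 + 16 + 27 + 42 = 90

90


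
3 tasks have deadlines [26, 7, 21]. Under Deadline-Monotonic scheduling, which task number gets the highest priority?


Sort tasks by relative deadline (ascending):
  Task 2: deadline = 7
  Task 3: deadline = 21
  Task 1: deadline = 26
Priority order (highest first): [2, 3, 1]
Highest priority task = 2

2


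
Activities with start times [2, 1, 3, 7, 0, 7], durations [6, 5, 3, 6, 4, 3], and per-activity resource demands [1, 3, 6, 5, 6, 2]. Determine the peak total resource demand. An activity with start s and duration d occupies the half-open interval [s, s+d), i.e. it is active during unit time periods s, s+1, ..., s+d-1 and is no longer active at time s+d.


Each activity i is active on [start_i, start_i + duration_i).
Compute total resource usage per time slot:
  t=0: active resources = [6], total = 6
  t=1: active resources = [3, 6], total = 9
  t=2: active resources = [1, 3, 6], total = 10
  t=3: active resources = [1, 3, 6, 6], total = 16
  t=4: active resources = [1, 3, 6], total = 10
  t=5: active resources = [1, 3, 6], total = 10
  t=6: active resources = [1], total = 1
  t=7: active resources = [1, 5, 2], total = 8
  t=8: active resources = [5, 2], total = 7
  t=9: active resources = [5, 2], total = 7
  t=10: active resources = [5], total = 5
  t=11: active resources = [5], total = 5
  t=12: active resources = [5], total = 5
Peak resource demand = 16

16


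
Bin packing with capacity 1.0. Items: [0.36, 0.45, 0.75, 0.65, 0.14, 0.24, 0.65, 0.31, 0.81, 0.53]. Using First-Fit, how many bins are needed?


Place items sequentially using First-Fit:
  Item 0.36 -> new Bin 1
  Item 0.45 -> Bin 1 (now 0.81)
  Item 0.75 -> new Bin 2
  Item 0.65 -> new Bin 3
  Item 0.14 -> Bin 1 (now 0.95)
  Item 0.24 -> Bin 2 (now 0.99)
  Item 0.65 -> new Bin 4
  Item 0.31 -> Bin 3 (now 0.96)
  Item 0.81 -> new Bin 5
  Item 0.53 -> new Bin 6
Total bins used = 6

6


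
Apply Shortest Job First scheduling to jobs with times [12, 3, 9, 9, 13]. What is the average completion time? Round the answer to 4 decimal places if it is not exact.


SJF order (ascending): [3, 9, 9, 12, 13]
Completion times:
  Job 1: burst=3, C=3
  Job 2: burst=9, C=12
  Job 3: burst=9, C=21
  Job 4: burst=12, C=33
  Job 5: burst=13, C=46
Average completion = 115/5 = 23.0

23.0


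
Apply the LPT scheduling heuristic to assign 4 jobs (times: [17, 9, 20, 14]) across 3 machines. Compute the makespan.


Sort jobs in decreasing order (LPT): [20, 17, 14, 9]
Assign each job to the least loaded machine:
  Machine 1: jobs [20], load = 20
  Machine 2: jobs [17], load = 17
  Machine 3: jobs [14, 9], load = 23
Makespan = max load = 23

23


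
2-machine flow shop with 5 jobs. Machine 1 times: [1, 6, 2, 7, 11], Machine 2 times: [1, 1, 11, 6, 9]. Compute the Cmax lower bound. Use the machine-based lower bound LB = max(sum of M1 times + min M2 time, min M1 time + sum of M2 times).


LB1 = sum(M1 times) + min(M2 times) = 27 + 1 = 28
LB2 = min(M1 times) + sum(M2 times) = 1 + 28 = 29
Lower bound = max(LB1, LB2) = max(28, 29) = 29

29


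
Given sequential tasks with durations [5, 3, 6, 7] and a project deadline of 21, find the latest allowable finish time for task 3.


LF(activity 3) = deadline - sum of successor durations
Successors: activities 4 through 4 with durations [7]
Sum of successor durations = 7
LF = 21 - 7 = 14

14


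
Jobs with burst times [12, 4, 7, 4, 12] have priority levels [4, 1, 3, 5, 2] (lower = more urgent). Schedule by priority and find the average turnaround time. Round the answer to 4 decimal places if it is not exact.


Sort by priority (ascending = highest first):
Order: [(1, 4), (2, 12), (3, 7), (4, 12), (5, 4)]
Completion times:
  Priority 1, burst=4, C=4
  Priority 2, burst=12, C=16
  Priority 3, burst=7, C=23
  Priority 4, burst=12, C=35
  Priority 5, burst=4, C=39
Average turnaround = 117/5 = 23.4

23.4


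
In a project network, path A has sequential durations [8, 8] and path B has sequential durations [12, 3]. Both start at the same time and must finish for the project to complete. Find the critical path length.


Path A total = 8 + 8 = 16
Path B total = 12 + 3 = 15
Critical path = longest path = max(16, 15) = 16

16


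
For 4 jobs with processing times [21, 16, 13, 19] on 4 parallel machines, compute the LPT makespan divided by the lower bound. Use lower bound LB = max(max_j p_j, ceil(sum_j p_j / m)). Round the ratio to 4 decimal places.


LPT order: [21, 19, 16, 13]
Machine loads after assignment: [21, 19, 16, 13]
LPT makespan = 21
Lower bound = max(max_job, ceil(total/4)) = max(21, 18) = 21
Ratio = 21 / 21 = 1.0

1.0


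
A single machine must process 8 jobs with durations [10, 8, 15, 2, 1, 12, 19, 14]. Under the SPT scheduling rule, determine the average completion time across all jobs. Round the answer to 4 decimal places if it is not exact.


Sort jobs by processing time (SPT order): [1, 2, 8, 10, 12, 14, 15, 19]
Compute completion times sequentially:
  Job 1: processing = 1, completes at 1
  Job 2: processing = 2, completes at 3
  Job 3: processing = 8, completes at 11
  Job 4: processing = 10, completes at 21
  Job 5: processing = 12, completes at 33
  Job 6: processing = 14, completes at 47
  Job 7: processing = 15, completes at 62
  Job 8: processing = 19, completes at 81
Sum of completion times = 259
Average completion time = 259/8 = 32.375

32.375


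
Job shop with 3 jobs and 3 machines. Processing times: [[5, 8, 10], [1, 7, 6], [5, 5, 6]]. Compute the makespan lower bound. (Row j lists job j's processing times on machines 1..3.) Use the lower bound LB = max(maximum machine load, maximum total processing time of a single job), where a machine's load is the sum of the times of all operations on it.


Machine loads:
  Machine 1: 5 + 1 + 5 = 11
  Machine 2: 8 + 7 + 5 = 20
  Machine 3: 10 + 6 + 6 = 22
Max machine load = 22
Job totals:
  Job 1: 23
  Job 2: 14
  Job 3: 16
Max job total = 23
Lower bound = max(22, 23) = 23

23


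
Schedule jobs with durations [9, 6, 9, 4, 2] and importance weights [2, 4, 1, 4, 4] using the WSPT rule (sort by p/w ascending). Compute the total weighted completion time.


Compute p/w ratios and sort ascending (WSPT): [(2, 4), (4, 4), (6, 4), (9, 2), (9, 1)]
Compute weighted completion times:
  Job (p=2,w=4): C=2, w*C=4*2=8
  Job (p=4,w=4): C=6, w*C=4*6=24
  Job (p=6,w=4): C=12, w*C=4*12=48
  Job (p=9,w=2): C=21, w*C=2*21=42
  Job (p=9,w=1): C=30, w*C=1*30=30
Total weighted completion time = 152

152


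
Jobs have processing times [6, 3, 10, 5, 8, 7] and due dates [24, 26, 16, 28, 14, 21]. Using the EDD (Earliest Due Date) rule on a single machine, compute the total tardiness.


Sort by due date (EDD order): [(8, 14), (10, 16), (7, 21), (6, 24), (3, 26), (5, 28)]
Compute completion times and tardiness:
  Job 1: p=8, d=14, C=8, tardiness=max(0,8-14)=0
  Job 2: p=10, d=16, C=18, tardiness=max(0,18-16)=2
  Job 3: p=7, d=21, C=25, tardiness=max(0,25-21)=4
  Job 4: p=6, d=24, C=31, tardiness=max(0,31-24)=7
  Job 5: p=3, d=26, C=34, tardiness=max(0,34-26)=8
  Job 6: p=5, d=28, C=39, tardiness=max(0,39-28)=11
Total tardiness = 32

32


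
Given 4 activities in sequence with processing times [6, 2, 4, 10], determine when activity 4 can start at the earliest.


Activity 4 starts after activities 1 through 3 complete.
Predecessor durations: [6, 2, 4]
ES = 6 + 2 + 4 = 12

12


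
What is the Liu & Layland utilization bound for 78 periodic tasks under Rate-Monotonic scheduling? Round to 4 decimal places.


Compute 2^(1/78) = 1.0089261045
Subtract 1: 1.0089261045 - 1 = 0.0089261045
Multiply by n: 78 * 0.0089261045 = 0.6962361510
Round to 4 dp: 0.6962

0.6962


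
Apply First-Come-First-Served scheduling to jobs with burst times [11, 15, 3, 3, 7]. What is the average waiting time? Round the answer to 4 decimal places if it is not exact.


FCFS order (as given): [11, 15, 3, 3, 7]
Waiting times:
  Job 1: wait = 0
  Job 2: wait = 11
  Job 3: wait = 26
  Job 4: wait = 29
  Job 5: wait = 32
Sum of waiting times = 98
Average waiting time = 98/5 = 19.6

19.6


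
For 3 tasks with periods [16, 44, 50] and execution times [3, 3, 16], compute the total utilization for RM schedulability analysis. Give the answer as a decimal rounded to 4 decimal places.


Compute individual utilizations (exact fractions):
  Task 1: C/T = 3/16 (approx. 0.1875)
  Task 2: C/T = 3/44 (approx. 0.0682)
  Task 3: C/T = 16/50 = 8/25 (approx. 0.32)
Total utilization U = 3/16 + 3/44 + 8/25 = 2533/4400
Rounded to 4 decimal places: U = 0.5757
RM (Liu & Layland) bound for 3 tasks = 0.779763; compare with U = 2533/4400 (approx. 0.575682)
U <= bound, so schedulable by RM sufficient condition.

0.5757


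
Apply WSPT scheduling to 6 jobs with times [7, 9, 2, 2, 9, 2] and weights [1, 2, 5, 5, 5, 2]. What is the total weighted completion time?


Compute p/w ratios and sort ascending (WSPT): [(2, 5), (2, 5), (2, 2), (9, 5), (9, 2), (7, 1)]
Compute weighted completion times:
  Job (p=2,w=5): C=2, w*C=5*2=10
  Job (p=2,w=5): C=4, w*C=5*4=20
  Job (p=2,w=2): C=6, w*C=2*6=12
  Job (p=9,w=5): C=15, w*C=5*15=75
  Job (p=9,w=2): C=24, w*C=2*24=48
  Job (p=7,w=1): C=31, w*C=1*31=31
Total weighted completion time = 196

196


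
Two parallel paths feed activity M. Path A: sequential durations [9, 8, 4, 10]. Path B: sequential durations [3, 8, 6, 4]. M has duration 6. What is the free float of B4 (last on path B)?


ES(B4) = sum of predecessors on chain B = 17
EF(B4) = ES + duration = 17 + 4 = 21
Successor of B4 is M. ES(M) = max(sum(A), sum(B)) = max(31, 21) = 31
Free float = ES(successor) - EF(current) = 31 - 21 = 10

10


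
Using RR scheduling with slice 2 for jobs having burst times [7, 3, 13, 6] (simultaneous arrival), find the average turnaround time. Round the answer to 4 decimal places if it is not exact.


Time quantum = 2
Execution trace:
  J1 runs 2 units, time = 2
  J2 runs 2 units, time = 4
  J3 runs 2 units, time = 6
  J4 runs 2 units, time = 8
  J1 runs 2 units, time = 10
  J2 runs 1 units, time = 11
  J3 runs 2 units, time = 13
  J4 runs 2 units, time = 15
  J1 runs 2 units, time = 17
  J3 runs 2 units, time = 19
  J4 runs 2 units, time = 21
  J1 runs 1 units, time = 22
  J3 runs 2 units, time = 24
  J3 runs 2 units, time = 26
  J3 runs 2 units, time = 28
  J3 runs 1 units, time = 29
Finish times: [22, 11, 29, 21]
Average turnaround = 83/4 = 20.75

20.75


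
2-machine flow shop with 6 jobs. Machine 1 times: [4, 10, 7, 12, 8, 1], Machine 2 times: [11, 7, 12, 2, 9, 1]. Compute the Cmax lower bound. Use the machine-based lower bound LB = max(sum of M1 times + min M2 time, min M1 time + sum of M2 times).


LB1 = sum(M1 times) + min(M2 times) = 42 + 1 = 43
LB2 = min(M1 times) + sum(M2 times) = 1 + 42 = 43
Lower bound = max(LB1, LB2) = max(43, 43) = 43

43


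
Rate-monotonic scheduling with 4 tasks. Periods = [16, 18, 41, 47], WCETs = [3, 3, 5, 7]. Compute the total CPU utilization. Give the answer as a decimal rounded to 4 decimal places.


Compute individual utilizations (exact fractions):
  Task 1: C/T = 3/16 (approx. 0.1875)
  Task 2: C/T = 3/18 = 1/6 (approx. 0.1667)
  Task 3: C/T = 5/41 (approx. 0.122)
  Task 4: C/T = 7/47 (approx. 0.1489)
Total utilization U = 3/16 + 1/6 + 5/41 + 7/47 = 57815/92496
Rounded to 4 decimal places: U = 0.6251
RM (Liu & Layland) bound for 4 tasks = 0.756828; compare with U = 57815/92496 (approx. 0.625054)
U <= bound, so schedulable by RM sufficient condition.

0.6251


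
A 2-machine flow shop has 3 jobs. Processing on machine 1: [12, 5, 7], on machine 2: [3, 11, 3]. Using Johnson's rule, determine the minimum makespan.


Apply Johnson's rule:
  Group 1 (a <= b): [(2, 5, 11)]
  Group 2 (a > b): [(1, 12, 3), (3, 7, 3)]
Optimal job order: [2, 1, 3]
Schedule:
  Job 2: M1 done at 5, M2 done at 16
  Job 1: M1 done at 17, M2 done at 20
  Job 3: M1 done at 24, M2 done at 27
Makespan = 27

27


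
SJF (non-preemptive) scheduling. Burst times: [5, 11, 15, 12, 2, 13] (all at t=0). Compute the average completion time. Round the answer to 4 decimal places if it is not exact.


SJF order (ascending): [2, 5, 11, 12, 13, 15]
Completion times:
  Job 1: burst=2, C=2
  Job 2: burst=5, C=7
  Job 3: burst=11, C=18
  Job 4: burst=12, C=30
  Job 5: burst=13, C=43
  Job 6: burst=15, C=58
Average completion = 158/6 = 26.3333

26.3333


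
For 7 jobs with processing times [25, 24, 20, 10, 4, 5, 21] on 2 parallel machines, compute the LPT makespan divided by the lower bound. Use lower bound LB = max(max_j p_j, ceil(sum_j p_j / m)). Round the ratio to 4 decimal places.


LPT order: [25, 24, 21, 20, 10, 5, 4]
Machine loads after assignment: [55, 54]
LPT makespan = 55
Lower bound = max(max_job, ceil(total/2)) = max(25, 55) = 55
Ratio = 55 / 55 = 1.0

1.0


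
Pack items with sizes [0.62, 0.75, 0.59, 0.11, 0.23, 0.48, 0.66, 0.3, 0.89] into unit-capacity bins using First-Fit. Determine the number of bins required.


Place items sequentially using First-Fit:
  Item 0.62 -> new Bin 1
  Item 0.75 -> new Bin 2
  Item 0.59 -> new Bin 3
  Item 0.11 -> Bin 1 (now 0.73)
  Item 0.23 -> Bin 1 (now 0.96)
  Item 0.48 -> new Bin 4
  Item 0.66 -> new Bin 5
  Item 0.3 -> Bin 3 (now 0.89)
  Item 0.89 -> new Bin 6
Total bins used = 6

6


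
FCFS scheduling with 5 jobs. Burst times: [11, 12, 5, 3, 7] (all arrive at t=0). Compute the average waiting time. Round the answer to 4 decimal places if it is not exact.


FCFS order (as given): [11, 12, 5, 3, 7]
Waiting times:
  Job 1: wait = 0
  Job 2: wait = 11
  Job 3: wait = 23
  Job 4: wait = 28
  Job 5: wait = 31
Sum of waiting times = 93
Average waiting time = 93/5 = 18.6

18.6


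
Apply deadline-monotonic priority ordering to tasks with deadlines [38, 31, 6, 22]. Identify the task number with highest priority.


Sort tasks by relative deadline (ascending):
  Task 3: deadline = 6
  Task 4: deadline = 22
  Task 2: deadline = 31
  Task 1: deadline = 38
Priority order (highest first): [3, 4, 2, 1]
Highest priority task = 3

3


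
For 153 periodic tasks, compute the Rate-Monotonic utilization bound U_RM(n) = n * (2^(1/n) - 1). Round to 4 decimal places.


Compute 2^(1/153) = 1.0045406514
Subtract 1: 1.0045406514 - 1 = 0.0045406514
Multiply by n: 153 * 0.0045406514 = 0.6947196642
Round to 4 dp: 0.6947

0.6947


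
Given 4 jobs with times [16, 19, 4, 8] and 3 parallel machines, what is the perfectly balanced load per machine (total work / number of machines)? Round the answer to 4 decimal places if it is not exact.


Total processing time = 16 + 19 + 4 + 8 = 47
Number of machines = 3
Ideal balanced load = 47 / 3 = 15.6667

15.6667


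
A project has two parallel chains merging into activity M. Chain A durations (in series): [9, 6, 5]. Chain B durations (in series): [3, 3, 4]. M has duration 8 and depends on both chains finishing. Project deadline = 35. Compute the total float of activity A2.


Forward pass: ES(A2) = sum of predecessors on chain A = 9
EF = ES + duration = 9 + 6 = 15
Backward pass: LF(M) = deadline = 35; LS(M) = 35 - 8 = 27
LF(A2) = LS(M) - sum(successors on chain A) = 27 - 5 = 22
LS = LF - duration = 22 - 6 = 16
Total float = LS - ES = 16 - 9 = 7

7


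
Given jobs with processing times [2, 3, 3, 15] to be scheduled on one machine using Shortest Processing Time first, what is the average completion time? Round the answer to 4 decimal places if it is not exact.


Sort jobs by processing time (SPT order): [2, 3, 3, 15]
Compute completion times sequentially:
  Job 1: processing = 2, completes at 2
  Job 2: processing = 3, completes at 5
  Job 3: processing = 3, completes at 8
  Job 4: processing = 15, completes at 23
Sum of completion times = 38
Average completion time = 38/4 = 9.5

9.5


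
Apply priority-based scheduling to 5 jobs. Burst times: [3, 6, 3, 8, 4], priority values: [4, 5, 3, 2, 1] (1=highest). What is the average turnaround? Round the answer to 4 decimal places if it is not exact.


Sort by priority (ascending = highest first):
Order: [(1, 4), (2, 8), (3, 3), (4, 3), (5, 6)]
Completion times:
  Priority 1, burst=4, C=4
  Priority 2, burst=8, C=12
  Priority 3, burst=3, C=15
  Priority 4, burst=3, C=18
  Priority 5, burst=6, C=24
Average turnaround = 73/5 = 14.6

14.6


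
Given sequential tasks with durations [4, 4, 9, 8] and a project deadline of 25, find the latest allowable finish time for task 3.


LF(activity 3) = deadline - sum of successor durations
Successors: activities 4 through 4 with durations [8]
Sum of successor durations = 8
LF = 25 - 8 = 17

17


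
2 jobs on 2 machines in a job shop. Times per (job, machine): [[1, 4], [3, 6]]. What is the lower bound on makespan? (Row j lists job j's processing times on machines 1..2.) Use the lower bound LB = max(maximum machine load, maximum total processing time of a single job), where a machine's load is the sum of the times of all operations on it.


Machine loads:
  Machine 1: 1 + 3 = 4
  Machine 2: 4 + 6 = 10
Max machine load = 10
Job totals:
  Job 1: 5
  Job 2: 9
Max job total = 9
Lower bound = max(10, 9) = 10

10


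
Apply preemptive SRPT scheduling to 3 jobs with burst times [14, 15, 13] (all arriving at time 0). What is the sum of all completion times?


Since all jobs arrive at t=0, SRPT equals SPT ordering.
SPT order: [13, 14, 15]
Completion times:
  Job 1: p=13, C=13
  Job 2: p=14, C=27
  Job 3: p=15, C=42
Total completion time = 13 + 27 + 42 = 82

82


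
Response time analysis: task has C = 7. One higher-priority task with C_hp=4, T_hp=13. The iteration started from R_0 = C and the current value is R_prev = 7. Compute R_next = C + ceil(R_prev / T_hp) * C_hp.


R_next = C + ceil(R_prev / T_hp) * C_hp
ceil(7 / 13) = ceil(0.5385) = 1
Interference = 1 * 4 = 4
R_next = 7 + 4 = 11

11


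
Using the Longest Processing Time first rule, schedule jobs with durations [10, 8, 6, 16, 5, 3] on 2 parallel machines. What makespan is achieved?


Sort jobs in decreasing order (LPT): [16, 10, 8, 6, 5, 3]
Assign each job to the least loaded machine:
  Machine 1: jobs [16, 6, 3], load = 25
  Machine 2: jobs [10, 8, 5], load = 23
Makespan = max load = 25

25


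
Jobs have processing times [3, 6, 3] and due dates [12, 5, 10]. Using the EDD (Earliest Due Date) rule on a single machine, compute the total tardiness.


Sort by due date (EDD order): [(6, 5), (3, 10), (3, 12)]
Compute completion times and tardiness:
  Job 1: p=6, d=5, C=6, tardiness=max(0,6-5)=1
  Job 2: p=3, d=10, C=9, tardiness=max(0,9-10)=0
  Job 3: p=3, d=12, C=12, tardiness=max(0,12-12)=0
Total tardiness = 1

1


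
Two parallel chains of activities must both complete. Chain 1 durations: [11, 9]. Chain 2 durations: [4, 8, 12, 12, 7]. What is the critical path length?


Path A total = 11 + 9 = 20
Path B total = 4 + 8 + 12 + 12 + 7 = 43
Critical path = longest path = max(20, 43) = 43

43


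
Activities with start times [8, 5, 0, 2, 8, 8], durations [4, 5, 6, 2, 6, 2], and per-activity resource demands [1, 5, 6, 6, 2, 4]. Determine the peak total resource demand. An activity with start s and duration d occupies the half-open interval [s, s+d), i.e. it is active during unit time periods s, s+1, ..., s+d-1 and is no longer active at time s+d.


Each activity i is active on [start_i, start_i + duration_i).
Compute total resource usage per time slot:
  t=0: active resources = [6], total = 6
  t=1: active resources = [6], total = 6
  t=2: active resources = [6, 6], total = 12
  t=3: active resources = [6, 6], total = 12
  t=4: active resources = [6], total = 6
  t=5: active resources = [5, 6], total = 11
  t=6: active resources = [5], total = 5
  t=7: active resources = [5], total = 5
  t=8: active resources = [1, 5, 2, 4], total = 12
  t=9: active resources = [1, 5, 2, 4], total = 12
  t=10: active resources = [1, 2], total = 3
  t=11: active resources = [1, 2], total = 3
  t=12: active resources = [2], total = 2
  t=13: active resources = [2], total = 2
Peak resource demand = 12

12


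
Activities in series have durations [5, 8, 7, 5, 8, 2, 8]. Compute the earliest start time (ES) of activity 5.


Activity 5 starts after activities 1 through 4 complete.
Predecessor durations: [5, 8, 7, 5]
ES = 5 + 8 + 7 + 5 = 25

25


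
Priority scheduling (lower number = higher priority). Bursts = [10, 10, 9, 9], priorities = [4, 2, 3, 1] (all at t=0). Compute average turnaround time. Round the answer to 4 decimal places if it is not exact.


Sort by priority (ascending = highest first):
Order: [(1, 9), (2, 10), (3, 9), (4, 10)]
Completion times:
  Priority 1, burst=9, C=9
  Priority 2, burst=10, C=19
  Priority 3, burst=9, C=28
  Priority 4, burst=10, C=38
Average turnaround = 94/4 = 23.5

23.5


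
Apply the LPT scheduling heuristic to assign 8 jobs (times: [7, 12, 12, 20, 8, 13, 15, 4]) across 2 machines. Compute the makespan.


Sort jobs in decreasing order (LPT): [20, 15, 13, 12, 12, 8, 7, 4]
Assign each job to the least loaded machine:
  Machine 1: jobs [20, 12, 8, 7], load = 47
  Machine 2: jobs [15, 13, 12, 4], load = 44
Makespan = max load = 47

47


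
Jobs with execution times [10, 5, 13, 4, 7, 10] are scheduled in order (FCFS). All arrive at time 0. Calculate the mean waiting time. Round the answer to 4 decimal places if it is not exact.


FCFS order (as given): [10, 5, 13, 4, 7, 10]
Waiting times:
  Job 1: wait = 0
  Job 2: wait = 10
  Job 3: wait = 15
  Job 4: wait = 28
  Job 5: wait = 32
  Job 6: wait = 39
Sum of waiting times = 124
Average waiting time = 124/6 = 20.6667

20.6667


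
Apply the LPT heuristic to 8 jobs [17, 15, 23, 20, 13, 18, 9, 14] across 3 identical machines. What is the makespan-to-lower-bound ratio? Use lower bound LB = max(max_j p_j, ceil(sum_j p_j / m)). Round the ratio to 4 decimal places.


LPT order: [23, 20, 18, 17, 15, 14, 13, 9]
Machine loads after assignment: [37, 48, 44]
LPT makespan = 48
Lower bound = max(max_job, ceil(total/3)) = max(23, 43) = 43
Ratio = 48 / 43 = 1.1163

1.1163


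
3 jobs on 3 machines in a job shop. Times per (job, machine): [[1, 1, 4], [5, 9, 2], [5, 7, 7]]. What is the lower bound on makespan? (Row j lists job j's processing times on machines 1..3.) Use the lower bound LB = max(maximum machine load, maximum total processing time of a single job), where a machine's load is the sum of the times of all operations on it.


Machine loads:
  Machine 1: 1 + 5 + 5 = 11
  Machine 2: 1 + 9 + 7 = 17
  Machine 3: 4 + 2 + 7 = 13
Max machine load = 17
Job totals:
  Job 1: 6
  Job 2: 16
  Job 3: 19
Max job total = 19
Lower bound = max(17, 19) = 19

19


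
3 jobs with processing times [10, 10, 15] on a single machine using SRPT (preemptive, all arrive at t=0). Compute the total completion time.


Since all jobs arrive at t=0, SRPT equals SPT ordering.
SPT order: [10, 10, 15]
Completion times:
  Job 1: p=10, C=10
  Job 2: p=10, C=20
  Job 3: p=15, C=35
Total completion time = 10 + 20 + 35 = 65

65


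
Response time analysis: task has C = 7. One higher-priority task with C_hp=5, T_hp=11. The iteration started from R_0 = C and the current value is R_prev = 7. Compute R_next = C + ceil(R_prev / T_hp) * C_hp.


R_next = C + ceil(R_prev / T_hp) * C_hp
ceil(7 / 11) = ceil(0.6364) = 1
Interference = 1 * 5 = 5
R_next = 7 + 5 = 12

12


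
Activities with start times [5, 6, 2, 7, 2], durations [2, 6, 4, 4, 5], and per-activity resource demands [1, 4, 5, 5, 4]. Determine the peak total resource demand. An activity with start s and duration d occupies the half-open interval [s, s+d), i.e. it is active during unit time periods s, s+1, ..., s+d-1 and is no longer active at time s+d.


Each activity i is active on [start_i, start_i + duration_i).
Compute total resource usage per time slot:
  t=0: active resources = [], total = 0
  t=1: active resources = [], total = 0
  t=2: active resources = [5, 4], total = 9
  t=3: active resources = [5, 4], total = 9
  t=4: active resources = [5, 4], total = 9
  t=5: active resources = [1, 5, 4], total = 10
  t=6: active resources = [1, 4, 4], total = 9
  t=7: active resources = [4, 5], total = 9
  t=8: active resources = [4, 5], total = 9
  t=9: active resources = [4, 5], total = 9
  t=10: active resources = [4, 5], total = 9
  t=11: active resources = [4], total = 4
Peak resource demand = 10

10


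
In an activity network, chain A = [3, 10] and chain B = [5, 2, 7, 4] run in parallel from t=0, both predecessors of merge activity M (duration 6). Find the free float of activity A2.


ES(A2) = sum of predecessors on chain A = 3
EF(A2) = ES + duration = 3 + 10 = 13
Successor of A2 is M. ES(M) = max(sum(A), sum(B)) = max(13, 18) = 18
Free float = ES(successor) - EF(current) = 18 - 13 = 5

5


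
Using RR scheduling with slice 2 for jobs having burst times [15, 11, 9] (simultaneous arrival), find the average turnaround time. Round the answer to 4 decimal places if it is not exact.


Time quantum = 2
Execution trace:
  J1 runs 2 units, time = 2
  J2 runs 2 units, time = 4
  J3 runs 2 units, time = 6
  J1 runs 2 units, time = 8
  J2 runs 2 units, time = 10
  J3 runs 2 units, time = 12
  J1 runs 2 units, time = 14
  J2 runs 2 units, time = 16
  J3 runs 2 units, time = 18
  J1 runs 2 units, time = 20
  J2 runs 2 units, time = 22
  J3 runs 2 units, time = 24
  J1 runs 2 units, time = 26
  J2 runs 2 units, time = 28
  J3 runs 1 units, time = 29
  J1 runs 2 units, time = 31
  J2 runs 1 units, time = 32
  J1 runs 2 units, time = 34
  J1 runs 1 units, time = 35
Finish times: [35, 32, 29]
Average turnaround = 96/3 = 32.0

32.0


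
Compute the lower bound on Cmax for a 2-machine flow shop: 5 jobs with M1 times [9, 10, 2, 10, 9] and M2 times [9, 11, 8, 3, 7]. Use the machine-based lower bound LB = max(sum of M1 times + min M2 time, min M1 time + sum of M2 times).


LB1 = sum(M1 times) + min(M2 times) = 40 + 3 = 43
LB2 = min(M1 times) + sum(M2 times) = 2 + 38 = 40
Lower bound = max(LB1, LB2) = max(43, 40) = 43

43


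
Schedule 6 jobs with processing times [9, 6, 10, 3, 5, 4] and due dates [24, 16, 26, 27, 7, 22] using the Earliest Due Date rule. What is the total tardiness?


Sort by due date (EDD order): [(5, 7), (6, 16), (4, 22), (9, 24), (10, 26), (3, 27)]
Compute completion times and tardiness:
  Job 1: p=5, d=7, C=5, tardiness=max(0,5-7)=0
  Job 2: p=6, d=16, C=11, tardiness=max(0,11-16)=0
  Job 3: p=4, d=22, C=15, tardiness=max(0,15-22)=0
  Job 4: p=9, d=24, C=24, tardiness=max(0,24-24)=0
  Job 5: p=10, d=26, C=34, tardiness=max(0,34-26)=8
  Job 6: p=3, d=27, C=37, tardiness=max(0,37-27)=10
Total tardiness = 18

18


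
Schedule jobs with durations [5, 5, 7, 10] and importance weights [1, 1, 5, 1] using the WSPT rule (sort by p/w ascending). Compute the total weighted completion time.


Compute p/w ratios and sort ascending (WSPT): [(7, 5), (5, 1), (5, 1), (10, 1)]
Compute weighted completion times:
  Job (p=7,w=5): C=7, w*C=5*7=35
  Job (p=5,w=1): C=12, w*C=1*12=12
  Job (p=5,w=1): C=17, w*C=1*17=17
  Job (p=10,w=1): C=27, w*C=1*27=27
Total weighted completion time = 91

91


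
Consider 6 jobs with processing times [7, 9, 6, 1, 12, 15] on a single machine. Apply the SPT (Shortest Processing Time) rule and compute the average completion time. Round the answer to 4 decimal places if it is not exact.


Sort jobs by processing time (SPT order): [1, 6, 7, 9, 12, 15]
Compute completion times sequentially:
  Job 1: processing = 1, completes at 1
  Job 2: processing = 6, completes at 7
  Job 3: processing = 7, completes at 14
  Job 4: processing = 9, completes at 23
  Job 5: processing = 12, completes at 35
  Job 6: processing = 15, completes at 50
Sum of completion times = 130
Average completion time = 130/6 = 21.6667

21.6667


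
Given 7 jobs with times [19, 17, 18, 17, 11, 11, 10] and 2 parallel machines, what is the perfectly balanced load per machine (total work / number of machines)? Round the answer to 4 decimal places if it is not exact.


Total processing time = 19 + 17 + 18 + 17 + 11 + 11 + 10 = 103
Number of machines = 2
Ideal balanced load = 103 / 2 = 51.5

51.5


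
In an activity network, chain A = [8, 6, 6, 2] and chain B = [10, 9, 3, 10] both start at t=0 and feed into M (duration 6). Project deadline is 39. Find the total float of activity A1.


Forward pass: ES(A1) = sum of predecessors on chain A = 0
EF = ES + duration = 0 + 8 = 8
Backward pass: LF(M) = deadline = 39; LS(M) = 39 - 6 = 33
LF(A1) = LS(M) - sum(successors on chain A) = 33 - 14 = 19
LS = LF - duration = 19 - 8 = 11
Total float = LS - ES = 11 - 0 = 11

11


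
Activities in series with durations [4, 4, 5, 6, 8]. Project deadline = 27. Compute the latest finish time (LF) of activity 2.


LF(activity 2) = deadline - sum of successor durations
Successors: activities 3 through 5 with durations [5, 6, 8]
Sum of successor durations = 19
LF = 27 - 19 = 8

8


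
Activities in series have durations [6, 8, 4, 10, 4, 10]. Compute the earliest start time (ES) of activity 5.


Activity 5 starts after activities 1 through 4 complete.
Predecessor durations: [6, 8, 4, 10]
ES = 6 + 8 + 4 + 10 = 28

28


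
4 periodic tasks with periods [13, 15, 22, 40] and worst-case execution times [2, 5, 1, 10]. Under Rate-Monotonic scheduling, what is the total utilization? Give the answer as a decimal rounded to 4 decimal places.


Compute individual utilizations (exact fractions):
  Task 1: C/T = 2/13 (approx. 0.1538)
  Task 2: C/T = 5/15 = 1/3 (approx. 0.3333)
  Task 3: C/T = 1/22 (approx. 0.0455)
  Task 4: C/T = 10/40 = 1/4 (approx. 0.25)
Total utilization U = 2/13 + 1/3 + 1/22 + 1/4 = 1343/1716
Rounded to 4 decimal places: U = 0.7826
RM (Liu & Layland) bound for 4 tasks = 0.756828; compare with U = 1343/1716 (approx. 0.782634)
bound < U <= 1, so the RM sufficient condition is not met (inconclusive; an exact test such as response-time analysis is needed).

0.7826


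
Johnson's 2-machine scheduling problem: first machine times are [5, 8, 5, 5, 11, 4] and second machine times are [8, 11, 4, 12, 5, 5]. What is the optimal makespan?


Apply Johnson's rule:
  Group 1 (a <= b): [(6, 4, 5), (1, 5, 8), (4, 5, 12), (2, 8, 11)]
  Group 2 (a > b): [(5, 11, 5), (3, 5, 4)]
Optimal job order: [6, 1, 4, 2, 5, 3]
Schedule:
  Job 6: M1 done at 4, M2 done at 9
  Job 1: M1 done at 9, M2 done at 17
  Job 4: M1 done at 14, M2 done at 29
  Job 2: M1 done at 22, M2 done at 40
  Job 5: M1 done at 33, M2 done at 45
  Job 3: M1 done at 38, M2 done at 49
Makespan = 49

49


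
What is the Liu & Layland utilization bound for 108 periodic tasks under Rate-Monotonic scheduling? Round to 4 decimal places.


Compute 2^(1/108) = 1.0064386691
Subtract 1: 1.0064386691 - 1 = 0.0064386691
Multiply by n: 108 * 0.0064386691 = 0.6953762628
Round to 4 dp: 0.6954

0.6954


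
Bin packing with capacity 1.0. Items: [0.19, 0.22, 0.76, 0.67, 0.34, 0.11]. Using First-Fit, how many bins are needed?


Place items sequentially using First-Fit:
  Item 0.19 -> new Bin 1
  Item 0.22 -> Bin 1 (now 0.41)
  Item 0.76 -> new Bin 2
  Item 0.67 -> new Bin 3
  Item 0.34 -> Bin 1 (now 0.75)
  Item 0.11 -> Bin 1 (now 0.86)
Total bins used = 3

3


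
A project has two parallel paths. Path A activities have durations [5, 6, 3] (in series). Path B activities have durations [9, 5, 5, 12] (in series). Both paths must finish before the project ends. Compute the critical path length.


Path A total = 5 + 6 + 3 = 14
Path B total = 9 + 5 + 5 + 12 = 31
Critical path = longest path = max(14, 31) = 31

31


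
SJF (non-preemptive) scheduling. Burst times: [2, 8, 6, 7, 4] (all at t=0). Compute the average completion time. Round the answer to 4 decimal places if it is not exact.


SJF order (ascending): [2, 4, 6, 7, 8]
Completion times:
  Job 1: burst=2, C=2
  Job 2: burst=4, C=6
  Job 3: burst=6, C=12
  Job 4: burst=7, C=19
  Job 5: burst=8, C=27
Average completion = 66/5 = 13.2

13.2


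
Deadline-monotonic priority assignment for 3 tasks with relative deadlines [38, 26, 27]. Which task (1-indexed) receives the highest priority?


Sort tasks by relative deadline (ascending):
  Task 2: deadline = 26
  Task 3: deadline = 27
  Task 1: deadline = 38
Priority order (highest first): [2, 3, 1]
Highest priority task = 2

2


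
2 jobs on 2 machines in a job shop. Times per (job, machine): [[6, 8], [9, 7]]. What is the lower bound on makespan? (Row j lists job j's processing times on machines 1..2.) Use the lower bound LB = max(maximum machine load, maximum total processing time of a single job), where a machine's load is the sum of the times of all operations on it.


Machine loads:
  Machine 1: 6 + 9 = 15
  Machine 2: 8 + 7 = 15
Max machine load = 15
Job totals:
  Job 1: 14
  Job 2: 16
Max job total = 16
Lower bound = max(15, 16) = 16

16
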